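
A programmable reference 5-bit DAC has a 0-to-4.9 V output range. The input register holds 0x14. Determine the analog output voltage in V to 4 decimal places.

3.0625 V

LSB = 4.9 V / 2^5 = 153.125 mV.
Code 0x14 = 20 decimal.
V_out = 0 + 20 × 0.153125 V = 3.0625 V.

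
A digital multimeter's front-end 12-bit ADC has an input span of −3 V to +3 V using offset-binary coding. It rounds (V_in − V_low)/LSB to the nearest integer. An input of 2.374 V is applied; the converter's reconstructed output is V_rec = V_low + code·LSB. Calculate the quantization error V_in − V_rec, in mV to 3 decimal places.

LSB = 6/2^12 = 1.465 mV.
Scaled input = 3668.6507 LSBs, so code = 3669.
Code 3669 maps back to (−3) + 3669×0.00146484 V = 2.3745117 V.
Difference: -0.000511719 V → -0.512 mV.

-0.512 mV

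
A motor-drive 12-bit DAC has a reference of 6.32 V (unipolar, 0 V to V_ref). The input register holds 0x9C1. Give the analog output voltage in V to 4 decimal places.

LSB = 6.32 V / 2^12 = 1.543 mV.
Code 0x9C1 = 2497 decimal.
V_out = 0 + 2497 × 0.00154297 V = 3.85279 V.

3.8528 V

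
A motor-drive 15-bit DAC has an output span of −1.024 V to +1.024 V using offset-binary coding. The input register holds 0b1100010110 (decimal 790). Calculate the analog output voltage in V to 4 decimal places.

LSB = 2.048 V / 2^15 = 62.50 µV.
Code 0b1100010110 = 790 decimal.
V_out = (−1.024) + 790 × 6.25e-05 V = -0.974625 V.

-0.9746 V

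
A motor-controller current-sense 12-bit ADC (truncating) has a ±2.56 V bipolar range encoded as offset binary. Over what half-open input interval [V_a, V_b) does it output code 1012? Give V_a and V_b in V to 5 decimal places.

LSB = 5.12/2^12 = 1.250 mV.
V_a = V_low + 1012·LSB = -1.295 V; V_b = V_low + 1013·LSB = -1.29375 V.

[-1.29500 V, -1.29375 V)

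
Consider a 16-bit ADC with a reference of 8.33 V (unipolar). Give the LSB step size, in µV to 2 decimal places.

127.11 µV

Full-scale span = 8.33 V.
LSB = 8.33 / 2^16 = 8.33 / 65536 = 0.000127106 V = 127.11 µV.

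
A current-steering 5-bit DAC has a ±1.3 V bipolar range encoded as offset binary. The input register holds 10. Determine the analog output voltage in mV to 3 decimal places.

-487.500 mV

LSB = 2.6 V / 2^5 = 81.250 mV.
V_out = (−1.3) + 10 × 0.08125 V = -0.4875 V.
= -487.500 mV.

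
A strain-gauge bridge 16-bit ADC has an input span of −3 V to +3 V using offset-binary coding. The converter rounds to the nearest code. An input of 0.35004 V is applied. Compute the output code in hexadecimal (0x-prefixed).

code 0x8EEF (decimal 36591)

LSB = 6 V / 65536 = 91.55 µV.
Input sits at 36591.370 steps above V_low.
So the output code is 36591.
In hexadecimal (0x-prefixed): 0x8EEF.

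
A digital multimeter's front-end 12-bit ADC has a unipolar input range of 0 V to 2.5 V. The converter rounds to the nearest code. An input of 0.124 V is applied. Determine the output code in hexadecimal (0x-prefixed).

code 0xCB (decimal 203)

LSB = 2.5 V / 4096 = 0.610 mV.
(0.124 − 0) / 0.000610352 = 203.162 LSBs.
round(203.162) = 203.
In hexadecimal (0x-prefixed): 0xCB.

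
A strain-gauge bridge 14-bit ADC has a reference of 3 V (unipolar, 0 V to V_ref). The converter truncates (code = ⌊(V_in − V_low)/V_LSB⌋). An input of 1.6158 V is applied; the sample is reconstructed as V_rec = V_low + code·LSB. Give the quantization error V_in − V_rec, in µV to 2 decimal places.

LSB = 3/2^14 = 183.11 µV.
Scaled input = 8824.4224 LSBs, so code = 8824.
V_rec = 0 + 8824·0.000183105 = 1.6157227 V.
Difference: 7.73438e-05 V → 77.34 µV.

77.34 µV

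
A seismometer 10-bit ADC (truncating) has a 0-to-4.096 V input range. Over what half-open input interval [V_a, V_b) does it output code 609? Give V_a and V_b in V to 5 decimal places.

LSB = 4.096/2^10 = 4.000 mV.
V_a = V_low + 609·LSB = 2.436 V; V_b = V_low + 610·LSB = 2.44 V.

[2.43600 V, 2.44000 V)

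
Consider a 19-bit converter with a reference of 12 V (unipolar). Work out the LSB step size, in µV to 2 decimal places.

22.89 µV

Full-scale span = 12 V.
LSB = 12 / 2^19 = 12 / 524288 = 2.28882e-05 V = 22.89 µV.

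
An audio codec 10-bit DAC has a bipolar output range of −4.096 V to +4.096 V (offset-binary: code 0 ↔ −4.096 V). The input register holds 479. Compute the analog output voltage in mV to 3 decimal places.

-264.000 mV

LSB = 8.192 V / 2^10 = 8.000 mV.
V_out = (−4.096) + 479 × 0.008 V = -0.264 V.
= -264.000 mV.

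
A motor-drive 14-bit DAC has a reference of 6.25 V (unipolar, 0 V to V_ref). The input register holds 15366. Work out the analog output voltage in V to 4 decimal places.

LSB = 6.25 V / 2^14 = 381.47 µV.
V_out = 0 + 15366 × 0.00038147 V = 5.86166 V.

5.8617 V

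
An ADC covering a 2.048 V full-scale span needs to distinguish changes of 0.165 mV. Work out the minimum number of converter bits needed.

Number of steps required ≥ 2.048 V / 0.165 mV = 12412.12.
Need 2^N ≥ 12412.12; 2^13 = 8192, 2^14 = 16384.
Minimum N = 14.

14 bits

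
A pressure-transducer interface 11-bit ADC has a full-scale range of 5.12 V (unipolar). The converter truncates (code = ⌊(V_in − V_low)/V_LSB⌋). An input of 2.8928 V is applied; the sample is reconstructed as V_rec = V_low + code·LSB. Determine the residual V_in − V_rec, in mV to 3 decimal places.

0.300 mV

Step size: 5.12 V ÷ 2^11 = 2.500 mV.
(V_in − V_low)/LSB = (2.8928 − 0)/0.0025 = 1157.1200 → code 1157 (floor).
Reconstructed: 2.8925 V.
Error = 2.8928 − 2.8925 = 0.0003 V = 0.300 mV.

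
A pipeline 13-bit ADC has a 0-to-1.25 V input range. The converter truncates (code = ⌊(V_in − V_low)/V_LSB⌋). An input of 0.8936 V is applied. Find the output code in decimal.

With 8192 levels over 1.25 V, one step is 152.59 µV.
(V_in − V_low)/LSB = (0.8936 − 0) / 0.000152588 = 5856.297.
⌊·⌋(5856.297) = 5856.

code 5856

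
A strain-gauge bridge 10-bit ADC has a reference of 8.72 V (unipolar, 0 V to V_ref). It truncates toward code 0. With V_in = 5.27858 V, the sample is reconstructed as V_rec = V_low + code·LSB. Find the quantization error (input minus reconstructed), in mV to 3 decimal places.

7.408 mV

One LSB is 8.72 V / 1024 = 8.516 mV.
Scaled input = 619.8699 LSBs, so code = 619.
Code 619 maps back to 0 + 619×0.00851563 V = 5.2711719 V.
Error = 5.27858 − 5.2711719 = 0.00740812 V = 7.408 mV.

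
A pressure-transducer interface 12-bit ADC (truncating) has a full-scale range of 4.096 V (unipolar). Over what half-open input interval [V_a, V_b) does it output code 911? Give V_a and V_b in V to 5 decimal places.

LSB = 4.096/2^12 = 1.000 mV.
V_a = V_low + 911·LSB = 0.911 V; V_b = V_low + 912·LSB = 0.912 V.

[0.91100 V, 0.91200 V)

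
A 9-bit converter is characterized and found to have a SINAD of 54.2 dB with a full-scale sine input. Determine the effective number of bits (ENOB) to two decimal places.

ENOB = (SINAD − 1.76) / 6.02 = (54.2 − 1.76)/6.02 = 8.711.

8.71 bits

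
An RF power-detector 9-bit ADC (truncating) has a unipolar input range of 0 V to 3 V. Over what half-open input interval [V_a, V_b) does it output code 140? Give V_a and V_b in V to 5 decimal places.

LSB = 3/2^9 = 5.859 mV.
V_a = V_low + 140·LSB = 0.820312 V; V_b = V_low + 141·LSB = 0.826172 V.

[0.82031 V, 0.82617 V)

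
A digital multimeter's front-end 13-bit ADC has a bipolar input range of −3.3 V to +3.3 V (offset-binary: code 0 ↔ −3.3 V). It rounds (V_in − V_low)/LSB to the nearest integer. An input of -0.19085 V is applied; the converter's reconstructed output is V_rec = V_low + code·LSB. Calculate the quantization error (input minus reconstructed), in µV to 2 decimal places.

LSB = 6.6/2^13 = 0.806 mV.
(-0.19085 − (−3.3))/0.000805664 = 3859.1147; round gives code 3859.
V_rec = (−3.3) + 3859·0.000805664 = -0.19094238 V.
Error = -0.19085 − (−0.19094238) = 9.23828e-05 V = 92.38 µV.

92.38 µV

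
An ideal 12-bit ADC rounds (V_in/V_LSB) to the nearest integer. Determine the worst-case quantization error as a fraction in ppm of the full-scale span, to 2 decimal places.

122.07 ppm

Rounding → worst-case error = ½ LSB = V_FS/2^13, so 1e+06/8192 = 122.07 ppm of full scale.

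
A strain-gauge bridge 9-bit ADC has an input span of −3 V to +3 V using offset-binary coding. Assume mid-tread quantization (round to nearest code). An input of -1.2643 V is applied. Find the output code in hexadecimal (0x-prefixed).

code 0x94 (decimal 148)

Full-scale span = 6 V; LSB = 6/2^9 = 11.719 mV.
(-1.2643 − (−3)) / 0.0117188 = 148.113 LSBs.
round(148.113) = 148.
In hexadecimal (0x-prefixed): 0x94.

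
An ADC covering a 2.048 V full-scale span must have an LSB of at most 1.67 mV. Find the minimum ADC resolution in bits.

Number of steps required ≥ 2.048 V / 1.67 mV = 1226.35.
Need 2^N ≥ 1226.35; 2^10 = 1024, 2^11 = 2048.
Minimum N = 11.

11 bits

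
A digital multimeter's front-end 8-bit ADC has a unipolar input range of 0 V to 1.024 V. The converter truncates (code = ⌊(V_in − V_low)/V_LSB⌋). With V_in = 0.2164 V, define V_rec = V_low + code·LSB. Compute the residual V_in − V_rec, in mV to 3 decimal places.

Step size: 1.024 V ÷ 2^8 = 4.000 mV.
Scaled input = 54.1000 LSBs, so code = 54.
V_rec = 0 + 54·0.004 = 0.216 V.
V_in − V_rec = 0.0004 V = 0.400 mV.

0.400 mV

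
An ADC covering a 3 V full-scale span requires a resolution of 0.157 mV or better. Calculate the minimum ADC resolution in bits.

Number of steps required ≥ 3 V / 0.157 mV = 19108.28.
Need 2^N ≥ 19108.28; 2^14 = 16384, 2^15 = 32768.
Minimum N = 15.

15 bits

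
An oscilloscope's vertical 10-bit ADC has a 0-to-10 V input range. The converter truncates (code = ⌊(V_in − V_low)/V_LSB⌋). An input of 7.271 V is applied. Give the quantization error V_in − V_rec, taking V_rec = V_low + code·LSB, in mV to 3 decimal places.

Step size: 10 V ÷ 2^10 = 9.766 mV.
(V_in − V_low)/LSB = (7.271 − 0)/0.00976562 = 744.5504 → code 744 (floor).
V_rec = 0 + 744·0.00976562 = 7.265625 V.
V_in − V_rec = 0.005375 V = 5.375 mV.

5.375 mV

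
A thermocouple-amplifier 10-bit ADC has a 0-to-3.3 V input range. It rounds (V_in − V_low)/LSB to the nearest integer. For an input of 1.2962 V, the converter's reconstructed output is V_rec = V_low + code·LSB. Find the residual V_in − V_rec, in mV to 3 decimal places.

LSB = 3.3/2^10 = 3.223 mV.
(V_in − V_low)/LSB = (1.2962 − 0)/0.00322266 = 402.2148 → code 402 (round).
Reconstructed: 1.2955078 V.
V_in − V_rec = 0.000692187 V = 0.692 mV.

0.692 mV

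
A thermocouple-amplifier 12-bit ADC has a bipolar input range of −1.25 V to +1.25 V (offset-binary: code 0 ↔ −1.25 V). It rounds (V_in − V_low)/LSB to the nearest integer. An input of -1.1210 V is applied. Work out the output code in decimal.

code 211

LSB = 2.5 V / 4096 = 0.610 mV.
(-1.1210 − (−1.25)) / 0.000610352 = 211.354 LSBs.
Round → code 211.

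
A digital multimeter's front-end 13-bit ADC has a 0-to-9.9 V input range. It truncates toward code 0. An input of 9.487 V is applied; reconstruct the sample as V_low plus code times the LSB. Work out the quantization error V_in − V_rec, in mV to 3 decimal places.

One LSB is 9.9 V / 8192 = 1.208 mV.
Scaled input = 7850.2529 LSBs, so code = 7850.
V_rec = 0 + 7850·0.0012085 = 9.4866943 V.
V_in − V_rec = 0.000305664 V = 0.306 mV.

0.306 mV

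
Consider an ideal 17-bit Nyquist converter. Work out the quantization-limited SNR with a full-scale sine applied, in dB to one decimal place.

SNR ≈ 6.02·N + 1.76 dB = 6.02·17 + 1.76 = 104.10 dB.

104.1 dB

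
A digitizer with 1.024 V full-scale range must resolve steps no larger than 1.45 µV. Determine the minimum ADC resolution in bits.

Number of steps required ≥ 1.024 V / 1.45 µV = 706206.90.
Need 2^N ≥ 706206.90; 2^19 = 524288, 2^20 = 1048576.
Minimum N = 20.

20 bits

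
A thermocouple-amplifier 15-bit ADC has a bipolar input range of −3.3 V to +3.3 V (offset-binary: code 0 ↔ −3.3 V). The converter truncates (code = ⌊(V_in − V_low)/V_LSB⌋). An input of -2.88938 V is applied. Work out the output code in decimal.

code 2038

LSB = 6.6 V / 32768 = 201.42 µV.
Input sits at 2038.666 steps above V_low.
Floor → code 2038.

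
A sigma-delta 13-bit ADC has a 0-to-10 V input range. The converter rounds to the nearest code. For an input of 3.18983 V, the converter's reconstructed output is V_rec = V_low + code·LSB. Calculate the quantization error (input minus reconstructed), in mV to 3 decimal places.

0.133 mV

LSB = 10/2^13 = 1.221 mV.
(3.18983 − 0)/0.0012207 = 2613.1087; round gives code 2613.
V_rec = 0 + 2613·0.0012207 = 3.1896973 V.
Difference: 0.000132734 V → 0.133 mV.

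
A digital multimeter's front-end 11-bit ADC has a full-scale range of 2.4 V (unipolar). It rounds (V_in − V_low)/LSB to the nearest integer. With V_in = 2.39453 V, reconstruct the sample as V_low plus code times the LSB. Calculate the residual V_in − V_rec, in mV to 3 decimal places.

Step size: 2.4 V ÷ 2^11 = 1.172 mV.
(V_in − V_low)/LSB = (2.39453 − 0)/0.00117187 = 2043.3323 → code 2043 (round).
Code 2043 maps back to 0 + 2043×0.00117187 V = 2.3941406 V.
V_in − V_rec = 0.000389375 V = 0.389 mV.

0.389 mV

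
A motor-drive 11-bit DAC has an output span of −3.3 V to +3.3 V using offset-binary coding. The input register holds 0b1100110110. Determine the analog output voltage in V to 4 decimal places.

LSB = 6.6 V / 2^11 = 3.223 mV.
Code 0b1100110110 = 822 decimal.
V_out = (−3.3) + 822 × 0.00322266 V = -0.650977 V.

-0.6510 V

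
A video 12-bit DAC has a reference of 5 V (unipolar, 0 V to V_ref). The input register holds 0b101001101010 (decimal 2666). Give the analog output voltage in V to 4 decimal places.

LSB = 5 V / 2^12 = 1.221 mV.
Code 0b101001101010 = 2666 decimal.
V_out = 0 + 2666 × 0.0012207 V = 3.25439 V.

3.2544 V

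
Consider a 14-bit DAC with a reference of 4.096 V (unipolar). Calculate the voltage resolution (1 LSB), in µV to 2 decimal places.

250.00 µV

Full-scale span = 4.096 V.
LSB = 4.096 / 2^14 = 4.096 / 16384 = 0.00025 V = 250.00 µV.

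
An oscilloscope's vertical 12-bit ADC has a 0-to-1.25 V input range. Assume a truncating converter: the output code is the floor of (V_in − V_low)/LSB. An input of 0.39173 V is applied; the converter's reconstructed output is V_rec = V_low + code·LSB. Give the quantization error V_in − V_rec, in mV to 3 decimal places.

LSB = 1.25/2^12 = 305.18 µV.
Scaled input = 1283.6209 LSBs, so code = 1283.
V_rec = 0 + 1283·0.000305176 = 0.39154053 V.
Error = 0.39173 − 0.39154053 = 0.000189473 V = 0.189 mV.

0.189 mV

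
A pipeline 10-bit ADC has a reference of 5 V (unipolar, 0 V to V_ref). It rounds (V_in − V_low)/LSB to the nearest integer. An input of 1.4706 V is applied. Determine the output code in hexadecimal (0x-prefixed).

With 1024 levels over 5 V, one step is 4.883 mV.
(1.4706 − 0) / 0.00488281 = 301.179 LSBs.
Round → code 301.
In hexadecimal (0x-prefixed): 0x12D.

code 0x12D (decimal 301)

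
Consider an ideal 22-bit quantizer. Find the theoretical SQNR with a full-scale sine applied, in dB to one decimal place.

134.2 dB

SNR ≈ 6.02·N + 1.76 dB = 6.02·22 + 1.76 = 134.20 dB.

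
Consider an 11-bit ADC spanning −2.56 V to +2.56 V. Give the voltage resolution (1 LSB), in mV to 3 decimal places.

Full-scale span = 5.12 V.
LSB = 5.12 / 2^11 = 5.12 / 2048 = 0.0025 V = 2.500 mV.

2.500 mV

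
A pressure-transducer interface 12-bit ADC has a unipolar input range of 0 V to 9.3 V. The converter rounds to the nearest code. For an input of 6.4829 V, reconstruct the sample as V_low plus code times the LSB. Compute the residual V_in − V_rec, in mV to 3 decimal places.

0.600 mV

LSB = 9.3/2^12 = 2.271 mV.
(6.4829 − 0)/0.00227051 = 2855.2643; round gives code 2855.
V_rec = 0 + 2855·0.00227051 = 6.4822998 V.
Difference: 0.000600195 V → 0.600 mV.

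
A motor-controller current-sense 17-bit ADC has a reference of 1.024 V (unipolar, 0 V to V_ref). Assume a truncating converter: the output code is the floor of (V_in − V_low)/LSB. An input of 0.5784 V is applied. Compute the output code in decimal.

Full-scale span = 1.024 V; LSB = 1.024/2^17 = 7.81 µV.
(0.5784 − 0) / 7.8125e-06 = 74035.200 LSBs.
Floor → code 74035.

code 74035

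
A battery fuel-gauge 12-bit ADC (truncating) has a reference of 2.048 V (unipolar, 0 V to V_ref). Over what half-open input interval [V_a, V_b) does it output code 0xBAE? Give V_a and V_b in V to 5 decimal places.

[1.49500 V, 1.49550 V)

LSB = 2.048/2^12 = 0.500 mV.
Code 0xBAE = 2990 decimal.
V_a = V_low + 2990·LSB = 1.495 V; V_b = V_low + 2991·LSB = 1.4955 V.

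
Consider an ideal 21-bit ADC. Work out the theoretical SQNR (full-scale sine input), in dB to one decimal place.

SNR ≈ 6.02·N + 1.76 dB = 6.02·21 + 1.76 = 128.18 dB.

128.2 dB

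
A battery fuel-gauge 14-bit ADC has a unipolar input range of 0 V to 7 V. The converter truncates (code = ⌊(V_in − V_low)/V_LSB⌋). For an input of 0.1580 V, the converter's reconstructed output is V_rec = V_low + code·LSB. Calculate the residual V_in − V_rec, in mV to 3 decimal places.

0.346 mV

LSB = 7/2^14 = 427.25 µV.
(0.1580 − 0)/0.000427246 = 369.8103; ⌊·⌋ gives code 369.
Code 369 maps back to 0 + 369×0.000427246 V = 0.15765381 V.
Difference: 0.000346191 V → 0.346 mV.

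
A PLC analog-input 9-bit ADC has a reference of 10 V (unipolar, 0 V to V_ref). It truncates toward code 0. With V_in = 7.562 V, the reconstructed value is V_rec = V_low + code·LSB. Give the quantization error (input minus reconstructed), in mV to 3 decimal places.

One LSB is 10 V / 512 = 19.531 mV.
(V_in − V_low)/LSB = (7.562 − 0)/0.0195312 = 387.1744 → code 387 (floor).
V_rec = 0 + 387·0.0195312 = 7.5585938 V.
Error = 7.562 − 7.5585938 = 0.00340625 V = 3.406 mV.

3.406 mV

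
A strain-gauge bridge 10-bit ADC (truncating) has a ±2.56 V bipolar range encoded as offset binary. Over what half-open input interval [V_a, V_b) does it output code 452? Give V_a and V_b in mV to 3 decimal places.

LSB = 5.12/2^10 = 5.000 mV.
V_a = V_low + 452·LSB = -0.3 V; V_b = V_low + 453·LSB = -0.295 V.

[-300.000 mV, -295.000 mV)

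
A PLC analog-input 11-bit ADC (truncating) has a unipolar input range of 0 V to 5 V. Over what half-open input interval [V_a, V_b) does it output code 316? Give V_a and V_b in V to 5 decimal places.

LSB = 5/2^11 = 2.441 mV.
V_a = V_low + 316·LSB = 0.771484 V; V_b = V_low + 317·LSB = 0.773926 V.

[0.77148 V, 0.77393 V)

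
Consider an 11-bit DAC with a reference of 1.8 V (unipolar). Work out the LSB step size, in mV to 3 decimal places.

Full-scale span = 1.8 V.
LSB = 1.8 / 2^11 = 1.8 / 2048 = 0.000878906 V = 0.879 mV.

0.879 mV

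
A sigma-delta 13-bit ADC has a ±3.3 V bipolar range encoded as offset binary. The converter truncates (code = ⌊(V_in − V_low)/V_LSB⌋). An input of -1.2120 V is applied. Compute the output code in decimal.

LSB = 6.6 V / 8192 = 0.806 mV.
Input sits at 2591.651 steps above V_low.
So the output code is 2591.

code 2591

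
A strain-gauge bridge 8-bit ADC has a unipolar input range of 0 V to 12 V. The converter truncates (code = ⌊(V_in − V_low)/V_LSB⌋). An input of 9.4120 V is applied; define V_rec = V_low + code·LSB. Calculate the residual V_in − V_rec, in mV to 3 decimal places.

37.000 mV

One LSB is 12 V / 256 = 46.875 mV.
(V_in − V_low)/LSB = (9.4120 − 0)/0.046875 = 200.7893 → code 200 (floor).
Code 200 maps back to 0 + 200×0.046875 V = 9.375 V.
Difference: 0.037 V → 37.000 mV.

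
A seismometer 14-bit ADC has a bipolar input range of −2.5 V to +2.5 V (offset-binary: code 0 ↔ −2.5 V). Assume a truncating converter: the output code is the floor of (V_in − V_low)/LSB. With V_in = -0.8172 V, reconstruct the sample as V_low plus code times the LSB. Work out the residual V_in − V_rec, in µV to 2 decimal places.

60.74 µV

LSB = 5/2^14 = 305.18 µV.
Scaled input = 5514.1990 LSBs, so code = 5514.
Reconstructed: -0.81726074 V.
V_in − V_rec = 6.07422e-05 V = 60.74 µV.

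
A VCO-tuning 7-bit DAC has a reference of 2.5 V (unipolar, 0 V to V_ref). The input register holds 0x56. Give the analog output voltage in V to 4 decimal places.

LSB = 2.5 V / 2^7 = 19.531 mV.
Code 0x56 = 86 decimal.
V_out = 0 + 86 × 0.0195312 V = 1.67969 V.

1.6797 V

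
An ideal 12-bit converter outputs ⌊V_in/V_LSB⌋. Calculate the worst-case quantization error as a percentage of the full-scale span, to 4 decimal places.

0.0244 %

Truncating → worst-case error = 1 LSB = V_FS/2^12, so 100/4096 = 0.0244141 % of full scale.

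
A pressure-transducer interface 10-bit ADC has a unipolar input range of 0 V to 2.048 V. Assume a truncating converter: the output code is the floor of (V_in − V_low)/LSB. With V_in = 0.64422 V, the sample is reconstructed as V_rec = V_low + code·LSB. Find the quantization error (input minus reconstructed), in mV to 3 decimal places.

0.220 mV

One LSB is 2.048 V / 1024 = 2.000 mV.
Scaled input = 322.1100 LSBs, so code = 322.
Reconstructed: 0.644 V.
Error = 0.64422 − 0.644 = 0.00022 V = 0.220 mV.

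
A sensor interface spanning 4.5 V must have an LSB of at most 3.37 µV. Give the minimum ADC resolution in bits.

21 bits

Number of steps required ≥ 4.5 V / 3.37 µV = 1335311.57.
Need 2^N ≥ 1335311.57; 2^20 = 1048576, 2^21 = 2097152.
Minimum N = 21.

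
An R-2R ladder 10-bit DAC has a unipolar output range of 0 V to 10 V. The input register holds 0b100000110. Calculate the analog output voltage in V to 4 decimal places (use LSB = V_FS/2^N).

LSB = 10 V / 2^10 = 9.766 mV.
Code 0b100000110 = 262 decimal.
V_out = 0 + 262 × 0.00976562 V = 2.55859 V.

2.5586 V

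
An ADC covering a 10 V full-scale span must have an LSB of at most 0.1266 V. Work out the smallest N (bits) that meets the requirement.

Number of steps required ≥ 10 V / 0.1266 V = 78.99.
Need 2^N ≥ 78.99; 2^6 = 64, 2^7 = 128.
Minimum N = 7.

7 bits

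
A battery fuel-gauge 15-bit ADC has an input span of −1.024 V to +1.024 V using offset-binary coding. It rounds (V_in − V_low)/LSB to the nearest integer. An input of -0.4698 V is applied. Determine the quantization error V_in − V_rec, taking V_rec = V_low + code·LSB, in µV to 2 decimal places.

Step size: 2.048 V ÷ 2^15 = 62.50 µV.
(-0.4698 − (−1.024))/6.25e-05 = 8867.2000; round gives code 8867.
Reconstructed: -0.4698125 V.
V_in − V_rec = 1.25e-05 V = 12.50 µV.

12.50 µV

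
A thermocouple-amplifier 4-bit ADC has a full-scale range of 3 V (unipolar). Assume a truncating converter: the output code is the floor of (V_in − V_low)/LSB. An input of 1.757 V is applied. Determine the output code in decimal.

code 9

Full-scale span = 3 V; LSB = 3/2^4 = 187.500 mV.
(1.757 − 0) / 0.1875 = 9.371 LSBs.
Floor → code 9.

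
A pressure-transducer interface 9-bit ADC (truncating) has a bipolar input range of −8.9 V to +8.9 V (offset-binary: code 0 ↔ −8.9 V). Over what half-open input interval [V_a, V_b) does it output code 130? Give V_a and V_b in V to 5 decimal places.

[-4.38047 V, -4.34570 V)

LSB = 17.8/2^9 = 34.766 mV.
V_a = V_low + 130·LSB = -4.38047 V; V_b = V_low + 131·LSB = -4.3457 V.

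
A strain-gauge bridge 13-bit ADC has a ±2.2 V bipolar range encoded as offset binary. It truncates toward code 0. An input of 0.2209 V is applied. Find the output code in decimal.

code 4507

With 8192 levels over 4.4 V, one step is 0.537 mV.
(0.2209 − (−2.2)) / 0.000537109 = 4507.276 LSBs.
Floor → code 4507.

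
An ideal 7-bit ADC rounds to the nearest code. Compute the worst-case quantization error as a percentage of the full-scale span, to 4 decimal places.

Rounding → worst-case error = ½ LSB = V_FS/2^8, so 100/256 = 0.390625 % of full scale.

0.3906 %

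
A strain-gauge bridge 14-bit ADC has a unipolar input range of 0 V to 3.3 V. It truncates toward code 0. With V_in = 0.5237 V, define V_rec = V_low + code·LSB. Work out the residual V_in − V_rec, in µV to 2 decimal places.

18.36 µV

Step size: 3.3 V ÷ 2^14 = 201.42 µV.
(V_in − V_low)/LSB = (0.5237 − 0)/0.000201416 = 2600.0912 → code 2600 (floor).
Code 2600 maps back to 0 + 2600×0.000201416 V = 0.52368164 V.
Error = 0.5237 − 0.52368164 = 1.83594e-05 V = 18.36 µV.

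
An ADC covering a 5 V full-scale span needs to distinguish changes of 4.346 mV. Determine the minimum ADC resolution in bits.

Number of steps required ≥ 5 V / 4.346 mV = 1150.48.
Need 2^N ≥ 1150.48; 2^10 = 1024, 2^11 = 2048.
Minimum N = 11.

11 bits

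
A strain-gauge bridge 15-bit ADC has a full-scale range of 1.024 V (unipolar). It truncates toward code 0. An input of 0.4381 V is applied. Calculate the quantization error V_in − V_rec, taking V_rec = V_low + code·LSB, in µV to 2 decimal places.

Step size: 1.024 V ÷ 2^15 = 31.25 µV.
(V_in − V_low)/LSB = (0.4381 − 0)/3.125e-05 = 14019.2000 → code 14019 (floor).
V_rec = 0 + 14019·3.125e-05 = 0.43809375 V.
Difference: 6.25e-06 V → 6.25 µV.

6.25 µV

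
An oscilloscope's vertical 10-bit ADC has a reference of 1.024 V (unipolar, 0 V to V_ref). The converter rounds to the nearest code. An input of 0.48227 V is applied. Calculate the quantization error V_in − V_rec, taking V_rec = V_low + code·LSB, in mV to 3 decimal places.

0.270 mV

Step size: 1.024 V ÷ 2^10 = 1.000 mV.
Scaled input = 482.2700 LSBs, so code = 482.
Code 482 maps back to 0 + 482×0.001 V = 0.482 V.
Error = 0.48227 − 0.482 = 0.00027 V = 0.270 mV.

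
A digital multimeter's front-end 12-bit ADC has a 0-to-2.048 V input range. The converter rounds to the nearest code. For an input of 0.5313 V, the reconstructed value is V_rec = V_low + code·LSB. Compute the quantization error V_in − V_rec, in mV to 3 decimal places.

LSB = 2.048/2^12 = 0.500 mV.
(0.5313 − 0)/0.0005 = 1062.6000; round gives code 1063.
Reconstructed: 0.5315 V.
Error = 0.5313 − 0.5315 = -0.0002 V = -0.200 mV.

-0.200 mV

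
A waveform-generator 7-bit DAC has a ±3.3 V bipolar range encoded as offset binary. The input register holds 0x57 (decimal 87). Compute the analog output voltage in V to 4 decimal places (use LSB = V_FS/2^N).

LSB = 6.6 V / 2^7 = 51.562 mV.
Code 0x57 = 87 decimal.
V_out = (−3.3) + 87 × 0.0515625 V = 1.18594 V.

1.1859 V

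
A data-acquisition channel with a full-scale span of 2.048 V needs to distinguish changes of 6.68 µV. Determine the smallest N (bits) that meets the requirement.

Number of steps required ≥ 2.048 V / 6.68 µV = 306586.83.
Need 2^N ≥ 306586.83; 2^18 = 262144, 2^19 = 524288.
Minimum N = 19.

19 bits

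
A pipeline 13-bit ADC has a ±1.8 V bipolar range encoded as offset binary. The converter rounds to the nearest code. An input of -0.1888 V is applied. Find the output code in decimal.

Full-scale span = 3.6 V; LSB = 3.6/2^13 = 439.45 µV.
(V_in − V_low)/LSB = (-0.1888 − (−1.8)) / 0.000439453 = 3666.375.
So the output code is 3666.

code 3666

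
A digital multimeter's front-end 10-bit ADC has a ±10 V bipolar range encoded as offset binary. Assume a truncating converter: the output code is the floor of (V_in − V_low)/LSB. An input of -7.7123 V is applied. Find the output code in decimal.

code 117

LSB = 20 V / 1024 = 19.531 mV.
(V_in − V_low)/LSB = (-7.7123 − (−10)) / 0.0195312 = 117.130.
⌊·⌋(117.130) = 117.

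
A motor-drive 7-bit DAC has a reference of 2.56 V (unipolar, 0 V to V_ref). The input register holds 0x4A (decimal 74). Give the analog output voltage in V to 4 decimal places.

1.4800 V

LSB = 2.56 V / 2^7 = 20.000 mV.
Code 0x4A = 74 decimal.
V_out = 0 + 74 × 0.02 V = 1.48 V.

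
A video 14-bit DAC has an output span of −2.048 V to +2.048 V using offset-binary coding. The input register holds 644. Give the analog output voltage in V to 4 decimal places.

-1.8870 V

LSB = 4.096 V / 2^14 = 250.00 µV.
V_out = (−2.048) + 644 × 0.00025 V = -1.887 V.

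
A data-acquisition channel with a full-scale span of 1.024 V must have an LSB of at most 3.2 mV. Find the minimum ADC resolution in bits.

9 bits

Number of steps required ≥ 1.024 V / 3.2 mV = 320.00.
Need 2^N ≥ 320.00; 2^8 = 256, 2^9 = 512.
Minimum N = 9.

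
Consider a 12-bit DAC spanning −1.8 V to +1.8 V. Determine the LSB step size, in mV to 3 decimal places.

Full-scale span = 3.6 V.
LSB = 3.6 / 2^12 = 3.6 / 4096 = 0.000878906 V = 0.879 mV.

0.879 mV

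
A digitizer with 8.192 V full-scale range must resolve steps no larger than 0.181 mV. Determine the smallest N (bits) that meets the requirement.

Number of steps required ≥ 8.192 V / 0.181 mV = 45259.67.
Need 2^N ≥ 45259.67; 2^15 = 32768, 2^16 = 65536.
Minimum N = 16.

16 bits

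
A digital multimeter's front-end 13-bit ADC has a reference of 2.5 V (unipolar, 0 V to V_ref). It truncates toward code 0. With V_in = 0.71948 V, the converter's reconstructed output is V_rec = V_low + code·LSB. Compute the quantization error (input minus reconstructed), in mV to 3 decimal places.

0.181 mV

Step size: 2.5 V ÷ 2^13 = 305.18 µV.
Scaled input = 2357.5921 LSBs, so code = 2357.
Reconstructed: 0.71929932 V.
Error = 0.71948 − 0.71929932 = 0.000180684 V = 0.181 mV.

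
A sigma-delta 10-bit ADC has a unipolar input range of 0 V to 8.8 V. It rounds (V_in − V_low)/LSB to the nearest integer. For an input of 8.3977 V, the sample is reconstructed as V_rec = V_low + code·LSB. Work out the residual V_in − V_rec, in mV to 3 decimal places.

Step size: 8.8 V ÷ 2^10 = 8.594 mV.
(V_in − V_low)/LSB = (8.3977 − 0)/0.00859375 = 977.1869 → code 977 (round).
Reconstructed: 8.3960938 V.
Difference: 0.00160625 V → 1.606 mV.

1.606 mV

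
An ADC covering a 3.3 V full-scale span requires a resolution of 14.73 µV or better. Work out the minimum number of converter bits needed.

Number of steps required ≥ 3.3 V / 14.73 µV = 224032.59.
Need 2^N ≥ 224032.59; 2^17 = 131072, 2^18 = 262144.
Minimum N = 18.

18 bits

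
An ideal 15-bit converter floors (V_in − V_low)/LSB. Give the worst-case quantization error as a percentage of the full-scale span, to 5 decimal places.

Truncating → worst-case error = 1 LSB = V_FS/2^15, so 100/32768 = 0.00305176 % of full scale.

0.00305 %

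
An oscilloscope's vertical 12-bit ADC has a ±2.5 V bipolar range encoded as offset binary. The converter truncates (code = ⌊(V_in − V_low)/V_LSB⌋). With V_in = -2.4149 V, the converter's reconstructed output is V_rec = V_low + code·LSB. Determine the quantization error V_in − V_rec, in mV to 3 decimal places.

Step size: 5 V ÷ 2^12 = 1.221 mV.
Scaled input = 69.7139 LSBs, so code = 69.
Code 69 maps back to (−2.5) + 69×0.0012207 V = -2.4157715 V.
Difference: 0.000871484 V → 0.871 mV.

0.871 mV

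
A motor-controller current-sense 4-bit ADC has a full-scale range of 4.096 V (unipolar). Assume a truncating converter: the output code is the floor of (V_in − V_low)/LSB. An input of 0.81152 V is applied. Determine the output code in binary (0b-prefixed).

With 16 levels over 4.096 V, one step is 256.000 mV.
Input sits at 3.170 steps above V_low.
So the output code is 3.
In binary (0b-prefixed): 0b11.

code 0b11 (decimal 3)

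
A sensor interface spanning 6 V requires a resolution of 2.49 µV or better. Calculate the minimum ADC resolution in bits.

Number of steps required ≥ 6 V / 2.49 µV = 2409638.55.
Need 2^N ≥ 2409638.55; 2^21 = 2097152, 2^22 = 4194304.
Minimum N = 22.

22 bits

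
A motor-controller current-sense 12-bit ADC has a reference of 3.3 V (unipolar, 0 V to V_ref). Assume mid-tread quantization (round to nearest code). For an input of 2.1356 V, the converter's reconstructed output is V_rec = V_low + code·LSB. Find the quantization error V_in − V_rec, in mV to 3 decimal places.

-0.215 mV

One LSB is 3.3 V / 4096 = 0.806 mV.
Scaled input = 2650.7326 LSBs, so code = 2651.
V_rec = 0 + 2651·0.000805664 = 2.1358154 V.
Difference: -0.00021543 V → -0.215 mV.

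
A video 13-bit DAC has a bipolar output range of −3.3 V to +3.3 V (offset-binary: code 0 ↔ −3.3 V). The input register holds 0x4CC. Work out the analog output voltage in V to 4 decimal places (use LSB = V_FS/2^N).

LSB = 6.6 V / 2^13 = 0.806 mV.
Code 0x4CC = 1228 decimal.
V_out = (−3.3) + 1228 × 0.000805664 V = -2.31064 V.

-2.3106 V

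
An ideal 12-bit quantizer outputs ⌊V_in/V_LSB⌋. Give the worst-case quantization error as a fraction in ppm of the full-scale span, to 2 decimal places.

244.14 ppm

Truncating → worst-case error = 1 LSB = V_FS/2^12, so 1e+06/4096 = 244.141 ppm of full scale.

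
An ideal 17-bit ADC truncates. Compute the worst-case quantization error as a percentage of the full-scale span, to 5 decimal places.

Truncating → worst-case error = 1 LSB = V_FS/2^17, so 100/131072 = 0.000762939 % of full scale.

0.00076 %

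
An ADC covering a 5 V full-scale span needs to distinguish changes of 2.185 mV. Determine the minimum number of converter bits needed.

Number of steps required ≥ 5 V / 2.185 mV = 2288.33.
Need 2^N ≥ 2288.33; 2^11 = 2048, 2^12 = 4096.
Minimum N = 12.

12 bits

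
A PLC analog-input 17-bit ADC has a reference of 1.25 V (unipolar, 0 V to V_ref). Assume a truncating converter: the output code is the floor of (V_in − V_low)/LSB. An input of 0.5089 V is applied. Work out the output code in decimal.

LSB = 1.25 V / 131072 = 9.54 µV.
(V_in − V_low)/LSB = (0.5089 − 0) / 9.53674e-06 = 53362.033.
So the output code is 53362.

code 53362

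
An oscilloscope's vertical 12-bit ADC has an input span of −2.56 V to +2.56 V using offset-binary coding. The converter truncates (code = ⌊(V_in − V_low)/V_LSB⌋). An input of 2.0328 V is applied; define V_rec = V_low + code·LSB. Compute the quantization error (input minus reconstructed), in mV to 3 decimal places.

Step size: 5.12 V ÷ 2^12 = 1.250 mV.
Scaled input = 3674.2400 LSBs, so code = 3674.
V_rec = (−2.56) + 3674·0.00125 = 2.0325 V.
Error = 2.0328 − 2.0325 = 0.0003 V = 0.300 mV.

0.300 mV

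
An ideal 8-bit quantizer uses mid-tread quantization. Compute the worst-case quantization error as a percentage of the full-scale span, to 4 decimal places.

Rounding → worst-case error = ½ LSB = V_FS/2^9, so 100/512 = 0.195312 % of full scale.

0.1953 %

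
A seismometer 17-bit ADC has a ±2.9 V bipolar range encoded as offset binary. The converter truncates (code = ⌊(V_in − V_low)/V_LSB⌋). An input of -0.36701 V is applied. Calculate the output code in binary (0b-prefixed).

With 131072 levels over 5.8 V, one step is 44.25 µV.
Input sits at 57242.080 steps above V_low.
Floor → code 57242.
In binary (0b-prefixed): 0b1101111110011010.

code 0b1101111110011010 (decimal 57242)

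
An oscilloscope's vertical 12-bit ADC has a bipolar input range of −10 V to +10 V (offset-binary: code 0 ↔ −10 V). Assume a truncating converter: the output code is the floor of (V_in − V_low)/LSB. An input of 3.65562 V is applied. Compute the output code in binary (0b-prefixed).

With 4096 levels over 20 V, one step is 4.883 mV.
Input sits at 2796.671 steps above V_low.
So the output code is 2796.
In binary (0b-prefixed): 0b101011101100.

code 0b101011101100 (decimal 2796)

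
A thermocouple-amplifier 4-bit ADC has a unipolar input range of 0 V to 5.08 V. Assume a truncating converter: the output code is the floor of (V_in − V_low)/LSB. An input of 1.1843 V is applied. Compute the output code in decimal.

code 3

Full-scale span = 5.08 V; LSB = 5.08/2^4 = 317.500 mV.
Input sits at 3.730 steps above V_low.
⌊·⌋(3.730) = 3.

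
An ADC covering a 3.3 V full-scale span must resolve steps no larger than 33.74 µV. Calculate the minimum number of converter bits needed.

17 bits

Number of steps required ≥ 3.3 V / 33.74 µV = 97806.76.
Need 2^N ≥ 97806.76; 2^16 = 65536, 2^17 = 131072.
Minimum N = 17.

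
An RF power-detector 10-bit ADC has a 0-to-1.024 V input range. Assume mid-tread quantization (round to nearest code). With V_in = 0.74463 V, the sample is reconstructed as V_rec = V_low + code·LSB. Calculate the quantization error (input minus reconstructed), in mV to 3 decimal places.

Step size: 1.024 V ÷ 2^10 = 1.000 mV.
Scaled input = 744.6300 LSBs, so code = 745.
Code 745 maps back to 0 + 745×0.001 V = 0.745 V.
V_in − V_rec = -0.00037 V = -0.370 mV.

-0.370 mV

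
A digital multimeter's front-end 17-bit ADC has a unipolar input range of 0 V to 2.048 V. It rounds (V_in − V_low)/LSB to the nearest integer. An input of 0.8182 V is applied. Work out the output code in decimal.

code 52365

Full-scale span = 2.048 V; LSB = 2.048/2^17 = 15.62 µV.
(0.8182 − 0) / 1.5625e-05 = 52364.800 LSBs.
Round → code 52365.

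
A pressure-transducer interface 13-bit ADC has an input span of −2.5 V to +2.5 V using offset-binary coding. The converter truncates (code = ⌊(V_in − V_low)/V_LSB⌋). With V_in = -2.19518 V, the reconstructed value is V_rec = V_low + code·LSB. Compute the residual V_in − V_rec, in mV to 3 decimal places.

0.255 mV

Step size: 5 V ÷ 2^13 = 0.610 mV.
(-2.19518 − (−2.5))/0.000610352 = 499.4171; ⌊·⌋ gives code 499.
V_rec = (−2.5) + 499·0.000610352 = -2.1954346 V.
V_in − V_rec = 0.00025457 V = 0.255 mV.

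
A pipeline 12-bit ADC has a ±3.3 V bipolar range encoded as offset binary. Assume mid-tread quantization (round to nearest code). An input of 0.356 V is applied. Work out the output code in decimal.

LSB = 6.6 V / 4096 = 1.611 mV.
Input sits at 2268.936 steps above V_low.
round(2268.936) = 2269.

code 2269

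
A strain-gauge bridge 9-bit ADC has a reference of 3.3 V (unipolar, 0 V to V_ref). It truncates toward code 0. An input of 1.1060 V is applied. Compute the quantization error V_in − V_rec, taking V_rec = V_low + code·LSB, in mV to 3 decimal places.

3.852 mV

LSB = 3.3/2^9 = 6.445 mV.
(V_in − V_low)/LSB = (1.1060 − 0)/0.00644531 = 171.5976 → code 171 (floor).
V_rec = 0 + 171·0.00644531 = 1.1021484 V.
Error = 1.1060 − 1.1021484 = 0.00385156 V = 3.852 mV.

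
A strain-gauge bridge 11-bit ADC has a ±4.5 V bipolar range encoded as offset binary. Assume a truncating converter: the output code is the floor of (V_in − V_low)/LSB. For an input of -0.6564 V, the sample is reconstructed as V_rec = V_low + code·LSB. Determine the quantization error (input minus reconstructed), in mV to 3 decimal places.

2.780 mV

LSB = 9/2^11 = 4.395 mV.
Scaled input = 874.6325 LSBs, so code = 874.
Code 874 maps back to (−4.5) + 874×0.00439453 V = -0.65917969 V.
V_in − V_rec = 0.00277969 V = 2.780 mV.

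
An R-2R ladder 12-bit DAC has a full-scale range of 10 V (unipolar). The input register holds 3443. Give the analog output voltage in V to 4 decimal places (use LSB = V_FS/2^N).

LSB = 10 V / 2^12 = 2.441 mV.
V_out = 0 + 3443 × 0.00244141 V = 8.40576 V.

8.4058 V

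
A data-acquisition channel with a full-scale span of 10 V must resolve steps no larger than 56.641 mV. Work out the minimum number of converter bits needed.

Number of steps required ≥ 10 V / 56.641 mV = 176.55.
Need 2^N ≥ 176.55; 2^7 = 128, 2^8 = 256.
Minimum N = 8.

8 bits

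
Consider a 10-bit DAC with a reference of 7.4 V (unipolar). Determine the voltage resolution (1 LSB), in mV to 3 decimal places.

7.227 mV

Full-scale span = 7.4 V.
LSB = 7.4 / 2^10 = 7.4 / 1024 = 0.00722656 V = 7.227 mV.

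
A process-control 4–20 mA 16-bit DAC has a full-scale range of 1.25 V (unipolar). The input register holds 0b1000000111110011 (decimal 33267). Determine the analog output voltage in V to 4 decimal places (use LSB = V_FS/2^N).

LSB = 1.25 V / 2^16 = 19.07 µV.
Code 0b1000000111110011 = 33267 decimal.
V_out = 0 + 33267 × 1.90735e-05 V = 0.634518 V.

0.6345 V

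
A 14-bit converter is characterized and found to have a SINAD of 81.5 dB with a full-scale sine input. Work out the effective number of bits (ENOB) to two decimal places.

ENOB = (SINAD − 1.76) / 6.02 = (81.5 − 1.76)/6.02 = 13.246.

13.25 bits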